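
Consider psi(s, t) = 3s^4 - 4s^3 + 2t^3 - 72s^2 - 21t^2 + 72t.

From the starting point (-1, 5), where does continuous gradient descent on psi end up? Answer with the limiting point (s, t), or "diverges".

(-3, 4)

psi is separable, so gradient descent decouples: s follows -∂psi/∂s, t follows -∂psi/∂t.
∂psi/∂s = 12s(s - 4)(s + 3); at s=-1 this is 120, so s decreases.
∂psi/∂t = 6(t - 4)(t - 3); at t=5 this is 12, so t decreases.
s converges to its nearest critical value -3 (a local min of the s-part); t converges to 4. The iterate converges to (-3, 4).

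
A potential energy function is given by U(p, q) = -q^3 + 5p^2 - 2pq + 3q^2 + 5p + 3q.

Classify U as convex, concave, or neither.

The term -q^3 is cubic, so the Hessian is not constant.
∂²U/∂q² = -6q + 6, which takes both signs as q varies (negative for sufficiently large q). A diagonal entry of the Hessian changing sign means the Hessian is neither positive- nor negative-semidefinite on all of R^2.

neither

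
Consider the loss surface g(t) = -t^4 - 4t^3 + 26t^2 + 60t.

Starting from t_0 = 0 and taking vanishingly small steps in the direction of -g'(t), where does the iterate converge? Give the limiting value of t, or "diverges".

g'(t) = -4(t - 3)(t + 1)(t + 5), so g'(0) = 60.
Gradient descent moves in the -g' direction, i.e. t is decreasing.
The nearest critical point in that direction is t = -1, where g'' = 64 > 0 (a local minimum). The iterate converges there.

-1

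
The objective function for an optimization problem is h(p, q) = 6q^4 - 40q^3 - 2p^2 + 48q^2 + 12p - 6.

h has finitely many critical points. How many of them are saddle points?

2

h separates as a function of p plus a function of q, so ∇h=0 decouples.
∂h/∂p = -4(p - 3) = 0 at p ∈ {3}; ∂h/∂q = 24q(q - 4)(q - 1) = 0 at q ∈ {0, 1, 4}.
The Hessian is diagonal: diag(h_pp, h_qq). Second derivatives: h_pp(3)=-4; h_qq(0)=96, h_qq(1)=-72, h_qq(4)=288.
Saddle points occur where the two diagonal entries have opposite signs: (3, 0), (3, 4). Count: 2.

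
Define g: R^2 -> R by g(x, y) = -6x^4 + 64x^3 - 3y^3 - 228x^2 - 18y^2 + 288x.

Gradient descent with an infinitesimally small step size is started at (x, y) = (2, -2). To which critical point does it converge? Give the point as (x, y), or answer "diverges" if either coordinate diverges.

g is separable, so gradient descent decouples: x follows -∂g/∂x, y follows -∂g/∂y.
∂g/∂x = -24(x - 4)(x - 3)(x - 1); at x=2 this is -48, so x increases.
∂g/∂y = -9y(y + 4); at y=-2 this is 36, so y decreases.
x converges to its nearest critical value 3 (a local min of the x-part); y converges to -4. The iterate converges to (3, -4).

(3, -4)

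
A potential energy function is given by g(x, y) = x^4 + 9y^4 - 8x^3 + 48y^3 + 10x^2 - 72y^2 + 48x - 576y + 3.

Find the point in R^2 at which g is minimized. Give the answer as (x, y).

(-1, 2)

g(x,y) separates as P(x) + Q(y) + 3, so its minimum is min P + min Q + 3.
P'(x) = 4(x - 4)(x - 3)(x + 1) vanishes at x ∈ {-1, 3, 4}; Q'(y) = 36(y - 2)(y + 2)(y + 4) vanishes at y ∈ {-4, -2, 2}.
Local minima of P (where P''>0): P(-1)=-29, P(4)=96. Local minima of Q: Q(-4)=384, Q(2)=-912.
So the global minimum of g is P(-1) + Q(2) + 3 = -29 − 912 + 3 = -938, attained at (-1, 2).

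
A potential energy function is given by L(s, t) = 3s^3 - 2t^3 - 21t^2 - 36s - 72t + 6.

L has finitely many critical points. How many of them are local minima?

1

L separates as a function of s plus a function of t, so ∇L=0 decouples.
∂L/∂s = 9(s - 2)(s + 2) = 0 at s ∈ {-2, 2}; ∂L/∂t = -6(t + 3)(t + 4) = 0 at t ∈ {-4, -3}.
The Hessian is diagonal: diag(L_ss, L_tt). Second derivatives: L_ss(-2)=-36, L_ss(2)=36; L_tt(-4)=6, L_tt(-3)=-6.
Local minima occur where both diagonal entries positive: (2, -4). Count: 1.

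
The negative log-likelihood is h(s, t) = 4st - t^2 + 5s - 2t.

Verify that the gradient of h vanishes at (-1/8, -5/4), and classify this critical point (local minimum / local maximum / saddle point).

saddle point

∇h = (4t + 5, 4s - 2t - 2); substituting (-1/8, -5/4) gives ∇h = (0, 0), so (-1/8, -5/4) is indeed a critical point.
The Hessian of h is constant: H = [[0, 4], [4, -2]].
det(H) = 0·(-2) − 4² = -16.
Since det(H) < 0, H is indefinite and the critical point is a saddle point.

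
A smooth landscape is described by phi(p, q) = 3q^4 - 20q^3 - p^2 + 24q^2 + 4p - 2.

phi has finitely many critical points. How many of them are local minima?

phi separates as a function of p plus a function of q, so ∇phi=0 decouples.
∂phi/∂p = -2(p - 2) = 0 at p ∈ {2}; ∂phi/∂q = 12q(q - 4)(q - 1) = 0 at q ∈ {0, 1, 4}.
The Hessian is diagonal: diag(phi_pp, phi_qq). Second derivatives: phi_pp(2)=-2; phi_qq(0)=48, phi_qq(1)=-36, phi_qq(4)=144.
Local minima occur where both diagonal entries positive: none. Count: 0.

0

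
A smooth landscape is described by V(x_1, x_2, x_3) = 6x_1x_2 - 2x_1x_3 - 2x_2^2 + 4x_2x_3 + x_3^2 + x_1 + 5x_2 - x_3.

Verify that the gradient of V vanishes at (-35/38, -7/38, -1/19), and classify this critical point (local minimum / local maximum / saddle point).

saddle point

∇V = (6x_2 - 2x_3 + 1, 6x_1 - 4x_2 + 4x_3 + 5, -2x_1 + 4x_2 + 2x_3 - 1); substituting (-35/38, -7/38, -1/19) gives ∇V = (0, 0, 0), so (-35/38, -7/38, -1/19) is indeed a critical point.
The Hessian is constant: H = [[0, 6, -2], [6, -4, 4], [-2, 4, 2]].
Leading principal minors: Δ₁ = 0, Δ₂ = -36, Δ₃ = -152.
The minors fit neither the all-positive nor the alternating-sign pattern, so H is indefinite: a saddle point.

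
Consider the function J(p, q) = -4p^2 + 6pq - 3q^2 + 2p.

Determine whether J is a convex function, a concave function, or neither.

J is quadratic, so its Hessian is the constant matrix H = [[-8, 6], [6, -6]].
det(H) = 12, tr(H) = -14.
det(H) > 0 and tr(H) < 0, so H is negative definite everywhere: concave.

concave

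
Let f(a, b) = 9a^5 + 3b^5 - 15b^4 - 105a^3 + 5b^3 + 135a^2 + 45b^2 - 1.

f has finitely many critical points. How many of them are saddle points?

f separates as a function of a plus a function of b, so ∇f=0 decouples.
∂f/∂a = 45a(a - 2)(a - 1)(a + 3) = 0 at a ∈ {-3, 0, 1, 2}; ∂f/∂b = 15b(b - 3)(b - 2)(b + 1) = 0 at b ∈ {-1, 0, 2, 3}.
The Hessian is diagonal: diag(f_aa, f_bb). Second derivatives: f_aa(-3)=-2700, f_aa(0)=270, f_aa(1)=-180, f_aa(2)=450; f_bb(-1)=-180, f_bb(0)=90, f_bb(2)=-90, f_bb(3)=180.
Saddle points occur where the two diagonal entries have opposite signs: (-3, 0), (-3, 3), (0, -1), (0, 2), (1, 0), (1, 3), (2, -1), (2, 2). Count: 8.

8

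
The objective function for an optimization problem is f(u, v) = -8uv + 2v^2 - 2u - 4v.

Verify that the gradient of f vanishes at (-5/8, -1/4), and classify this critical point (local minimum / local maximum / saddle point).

∇f = (-8v - 2, -8u + 4v - 4); substituting (-5/8, -1/4) gives ∇f = (0, 0), so (-5/8, -1/4) is indeed a critical point.
The Hessian of f is constant: H = [[0, -8], [-8, 4]].
det(H) = 0·4 − (-8)² = -64.
Since det(H) < 0, H is indefinite and the critical point is a saddle point.

saddle point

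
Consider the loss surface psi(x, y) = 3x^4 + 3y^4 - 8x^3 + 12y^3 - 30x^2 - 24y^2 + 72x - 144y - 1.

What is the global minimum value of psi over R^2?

-393

psi(x,y) separates as P(x) + Q(y) − 1, so its minimum is min P + min Q − 1.
P'(x) = 12(x - 3)(x - 1)(x + 2) vanishes at x ∈ {-2, 1, 3}; Q'(y) = 12(y - 2)(y + 2)(y + 3) vanishes at y ∈ {-3, -2, 2}.
Local minima of P (where P''>0): P(-2)=-152, P(3)=-27. Local minima of Q: Q(-3)=135, Q(2)=-240.
So the global minimum of psi is P(-2) + Q(2) − 1 = -152 − 240 − 1 = -393, attained at (-2, 2).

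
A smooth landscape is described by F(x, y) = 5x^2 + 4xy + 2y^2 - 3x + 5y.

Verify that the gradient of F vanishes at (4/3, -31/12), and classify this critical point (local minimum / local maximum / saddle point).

∇F = (10x + 4y - 3, 4x + 4y + 5); substituting (4/3, -31/12) gives ∇F = (0, 0), so (4/3, -31/12) is indeed a critical point.
The Hessian of F is constant: H = [[10, 4], [4, 4]].
det(H) = 10·4 − 4² = 24.
det(H) > 0 and tr(H) = 14 > 0, so H is positive definite and the point is a local minimum.

local minimum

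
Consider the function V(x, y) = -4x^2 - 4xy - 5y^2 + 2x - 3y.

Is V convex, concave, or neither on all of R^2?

V is quadratic, so its Hessian is the constant matrix H = [[-8, -4], [-4, -10]].
det(H) = 64, tr(H) = -18.
det(H) > 0 and tr(H) < 0, so H is negative definite everywhere: concave.

concave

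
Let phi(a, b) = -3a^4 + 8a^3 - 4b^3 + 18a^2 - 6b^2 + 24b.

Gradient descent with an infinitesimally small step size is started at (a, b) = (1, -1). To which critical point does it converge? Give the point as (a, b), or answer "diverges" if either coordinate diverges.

phi is separable, so gradient descent decouples: a follows -∂phi/∂a, b follows -∂phi/∂b.
∂phi/∂a = -12a(a - 3)(a + 1); at a=1 this is 48, so a decreases.
∂phi/∂b = -12(b - 1)(b + 2); at b=-1 this is 24, so b decreases.
a converges to its nearest critical value 0 (a local min of the a-part); b converges to -2. The iterate converges to (0, -2).

(0, -2)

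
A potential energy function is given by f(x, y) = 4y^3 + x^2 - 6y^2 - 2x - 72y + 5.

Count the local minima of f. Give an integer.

1

f separates as a function of x plus a function of y, so ∇f=0 decouples.
∂f/∂x = 2(x - 1) = 0 at x ∈ {1}; ∂f/∂y = 12(y - 3)(y + 2) = 0 at y ∈ {-2, 3}.
The Hessian is diagonal: diag(f_xx, f_yy). Second derivatives: f_xx(1)=2; f_yy(-2)=-60, f_yy(3)=60.
Local minima occur where both diagonal entries positive: (1, 3). Count: 1.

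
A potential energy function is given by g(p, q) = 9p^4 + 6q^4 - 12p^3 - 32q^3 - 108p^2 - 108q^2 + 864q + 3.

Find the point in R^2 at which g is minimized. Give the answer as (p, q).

(3, -3)

g(p,q) separates as A(p) + B(q) + 3, so its minimum is min A + min B + 3.
A'(p) = 36p(p - 3)(p + 2) vanishes at p ∈ {-2, 0, 3}; B'(q) = 24(q - 4)(q - 3)(q + 3) vanishes at q ∈ {-3, 3, 4}.
Local minima of A (where A''>0): A(-2)=-192, A(3)=-567. Local minima of B: B(-3)=-2214, B(4)=1216.
So the global minimum of g is A(3) + B(-3) + 3 = -567 − 2214 + 3 = -2778, attained at (3, -3).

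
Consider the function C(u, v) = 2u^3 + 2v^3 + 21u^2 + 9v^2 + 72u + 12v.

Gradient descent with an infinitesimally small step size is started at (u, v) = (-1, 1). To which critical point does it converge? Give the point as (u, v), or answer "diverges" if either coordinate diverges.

C is separable, so gradient descent decouples: u follows -∂C/∂u, v follows -∂C/∂v.
∂C/∂u = 6(u + 3)(u + 4); at u=-1 this is 36, so u decreases.
∂C/∂v = 6(v + 1)(v + 2); at v=1 this is 36, so v decreases.
u converges to its nearest critical value -3 (a local min of the u-part); v converges to -1. The iterate converges to (-3, -1).

(-3, -1)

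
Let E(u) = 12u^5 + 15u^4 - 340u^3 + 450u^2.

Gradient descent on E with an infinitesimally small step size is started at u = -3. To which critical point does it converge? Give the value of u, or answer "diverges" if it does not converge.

0

E'(u) = 60u(u - 3)(u - 1)(u + 5), so E'(-3) = -8640.
Gradient descent moves in the -E' direction, i.e. u is increasing.
The nearest critical point in that direction is u = 0, where E'' = 900 > 0 (a local minimum). The iterate converges there.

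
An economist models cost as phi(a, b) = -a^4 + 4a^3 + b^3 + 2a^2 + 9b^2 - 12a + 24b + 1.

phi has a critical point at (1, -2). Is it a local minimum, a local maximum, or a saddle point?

The mixed partial ∂²phi/∂a∂b is 0, so the Hessian at any point is diag(phi_aa, phi_bb) = diag(4(-3a^2 + 6a + 1), 6(b + 3)).
At (1, -2): H = diag(16, 6).
Both eigenvalues are positive, so H is positive definite: a local minimum.

local minimum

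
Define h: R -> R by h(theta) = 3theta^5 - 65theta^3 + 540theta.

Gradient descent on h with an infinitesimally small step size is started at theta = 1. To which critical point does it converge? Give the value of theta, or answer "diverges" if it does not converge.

h'(theta) = 15(theta - 3)(theta - 2)(theta + 2)(theta + 3), so h'(1) = 360.
Gradient descent moves in the -h' direction, i.e. theta is decreasing.
The nearest critical point in that direction is theta = -2, where h'' = 300 > 0 (a local minimum). The iterate converges there.

-2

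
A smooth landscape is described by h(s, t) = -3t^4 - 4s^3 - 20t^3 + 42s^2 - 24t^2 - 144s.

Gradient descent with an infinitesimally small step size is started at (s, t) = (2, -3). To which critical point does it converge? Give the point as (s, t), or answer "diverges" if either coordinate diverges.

(3, -1)

h is separable, so gradient descent decouples: s follows -∂h/∂s, t follows -∂h/∂t.
∂h/∂s = -12(s - 4)(s - 3); at s=2 this is -24, so s increases.
∂h/∂t = -12t(t + 1)(t + 4); at t=-3 this is -72, so t increases.
s converges to its nearest critical value 3 (a local min of the s-part); t converges to -1. The iterate converges to (3, -1).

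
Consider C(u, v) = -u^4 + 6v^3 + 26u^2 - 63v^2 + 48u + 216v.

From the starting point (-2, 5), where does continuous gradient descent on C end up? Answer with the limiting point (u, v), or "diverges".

(-1, 4)

C is separable, so gradient descent decouples: u follows -∂C/∂u, v follows -∂C/∂v.
∂C/∂u = -4(u - 4)(u + 1)(u + 3); at u=-2 this is -24, so u increases.
∂C/∂v = 18(v - 4)(v - 3); at v=5 this is 36, so v decreases.
u converges to its nearest critical value -1 (a local min of the u-part); v converges to 4. The iterate converges to (-1, 4).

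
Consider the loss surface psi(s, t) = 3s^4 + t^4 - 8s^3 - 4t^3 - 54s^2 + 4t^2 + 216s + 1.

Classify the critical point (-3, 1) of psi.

The mixed partial ∂²psi/∂s∂t is 0, so the Hessian at any point is diag(psi_ss, psi_tt) = diag(12(3s^2 - 4s - 9), 4(3t^2 - 6t + 2)).
At (-3, 1): H = diag(360, -4).
The eigenvalues have opposite signs, so H is indefinite: a saddle point.

saddle point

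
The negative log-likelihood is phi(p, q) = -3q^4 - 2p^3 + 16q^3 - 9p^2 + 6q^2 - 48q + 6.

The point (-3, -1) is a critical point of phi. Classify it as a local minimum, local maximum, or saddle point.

The mixed partial ∂²phi/∂p∂q is 0, so the Hessian at any point is diag(phi_pp, phi_qq) = diag(-6(2p + 3), 12(-3q^2 + 8q + 1)).
At (-3, -1): H = diag(18, -120).
The eigenvalues have opposite signs, so H is indefinite: a saddle point.

saddle point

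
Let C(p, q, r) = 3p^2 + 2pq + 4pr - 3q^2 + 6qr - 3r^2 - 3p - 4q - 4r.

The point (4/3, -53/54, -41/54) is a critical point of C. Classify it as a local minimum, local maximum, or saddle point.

saddle point

The Hessian is constant: H = [[6, 2, 4], [2, -6, 6], [4, 6, -6]].
Leading principal minors: Δ₁ = 6, Δ₂ = -40, Δ₃ = 216.
The minors fit neither the all-positive nor the alternating-sign pattern, so H is indefinite: a saddle point.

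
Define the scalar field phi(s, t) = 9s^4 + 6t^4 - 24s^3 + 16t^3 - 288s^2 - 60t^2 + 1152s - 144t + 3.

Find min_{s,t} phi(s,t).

-5677

phi(s,t) separates as P(s) + Q(t) + 3, so its minimum is min P + min Q + 3.
P'(s) = 36(s - 4)(s - 2)(s + 4) vanishes at s ∈ {-4, 2, 4}; Q'(t) = 24(t - 2)(t + 1)(t + 3) vanishes at t ∈ {-3, -1, 2}.
Local minima of P (where P''>0): P(-4)=-5376, P(4)=768. Local minima of Q: Q(-3)=-54, Q(2)=-304.
So the global minimum of phi is P(-4) + Q(2) + 3 = -5376 − 304 + 3 = -5677, attained at (-4, 2).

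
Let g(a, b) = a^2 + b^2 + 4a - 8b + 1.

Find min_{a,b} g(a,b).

g(a,b) separates as P(a) + Q(b) + 1, so its minimum is min P + min Q + 1.
P'(a) = 2a + 4 vanishes at a ∈ {-2}; Q'(b) = 2b - 8 vanishes at b ∈ {4}.
Local minima of P (where P''>0): P(-2)=-4. Local minima of Q: Q(4)=-16.
So the global minimum of g is P(-2) + Q(4) + 1 = -4 − 16 + 1 = -19, attained at (-2, 4).

-19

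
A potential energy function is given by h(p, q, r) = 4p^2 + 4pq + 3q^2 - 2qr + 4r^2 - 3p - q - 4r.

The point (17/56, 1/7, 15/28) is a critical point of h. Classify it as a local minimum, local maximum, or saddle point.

The Hessian is constant: H = [[8, 4, 0], [4, 6, -2], [0, -2, 8]].
Leading principal minors: Δ₁ = 8, Δ₂ = 32, Δ₃ = 224.
All leading minors are positive, so H is positive definite: a local minimum.

local minimum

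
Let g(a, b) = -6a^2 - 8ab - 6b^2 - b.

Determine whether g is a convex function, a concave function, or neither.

g is quadratic, so its Hessian is the constant matrix H = [[-12, -8], [-8, -12]].
det(H) = 80, tr(H) = -24.
det(H) > 0 and tr(H) < 0, so H is negative definite everywhere: concave.

concave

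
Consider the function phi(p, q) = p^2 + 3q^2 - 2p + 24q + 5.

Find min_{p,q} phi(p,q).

phi(p,q) separates as A(p) + B(q) + 5, so its minimum is min A + min B + 5.
A'(p) = 2p - 2 vanishes at p ∈ {1}; B'(q) = 6q + 24 vanishes at q ∈ {-4}.
Local minima of A (where A''>0): A(1)=-1. Local minima of B: B(-4)=-48.
So the global minimum of phi is A(1) + B(-4) + 5 = -1 − 48 + 5 = -44, attained at (1, -4).

-44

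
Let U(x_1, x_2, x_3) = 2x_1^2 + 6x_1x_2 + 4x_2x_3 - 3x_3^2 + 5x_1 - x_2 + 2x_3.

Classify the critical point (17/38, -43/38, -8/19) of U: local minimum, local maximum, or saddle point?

saddle point

The Hessian is constant: H = [[4, 6, 0], [6, 0, 4], [0, 4, -6]].
Leading principal minors: Δ₁ = 4, Δ₂ = -36, Δ₃ = 152.
The minors fit neither the all-positive nor the alternating-sign pattern, so H is indefinite: a saddle point.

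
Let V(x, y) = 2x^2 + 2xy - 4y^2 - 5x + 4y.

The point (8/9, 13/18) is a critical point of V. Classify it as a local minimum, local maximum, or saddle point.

The Hessian of V is constant: H = [[4, 2], [2, -8]].
det(H) = 4·(-8) − 2² = -36.
Since det(H) < 0, H is indefinite and the critical point is a saddle point.

saddle point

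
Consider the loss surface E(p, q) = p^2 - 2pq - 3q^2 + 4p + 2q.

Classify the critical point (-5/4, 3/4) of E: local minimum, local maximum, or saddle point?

The Hessian of E is constant: H = [[2, -2], [-2, -6]].
det(H) = 2·(-6) − (-2)² = -16.
Since det(H) < 0, H is indefinite and the critical point is a saddle point.

saddle point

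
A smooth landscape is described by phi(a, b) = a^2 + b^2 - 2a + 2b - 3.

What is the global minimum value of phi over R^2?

phi(a,b) separates as P(a) + Q(b) − 3, so its minimum is min P + min Q − 3.
P'(a) = 2a - 2 vanishes at a ∈ {1}; Q'(b) = 2b + 2 vanishes at b ∈ {-1}.
Local minima of P (where P''>0): P(1)=-1. Local minima of Q: Q(-1)=-1.
So the global minimum of phi is P(1) + Q(-1) − 3 = -1 − 1 − 3 = -5, attained at (1, -1).

-5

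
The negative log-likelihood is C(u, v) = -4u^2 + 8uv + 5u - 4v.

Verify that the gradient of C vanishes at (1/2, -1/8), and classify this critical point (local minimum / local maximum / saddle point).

saddle point

∇C = (-8u + 8v + 5, 8u - 4); substituting (1/2, -1/8) gives ∇C = (0, 0), so (1/2, -1/8) is indeed a critical point.
The Hessian of C is constant: H = [[-8, 8], [8, 0]].
det(H) = (-8)·0 − 8² = -64.
Since det(H) < 0, H is indefinite and the critical point is a saddle point.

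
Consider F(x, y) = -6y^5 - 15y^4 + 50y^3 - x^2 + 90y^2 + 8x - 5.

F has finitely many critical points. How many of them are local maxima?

2

F separates as a function of x plus a function of y, so ∇F=0 decouples.
∂F/∂x = -2(x - 4) = 0 at x ∈ {4}; ∂F/∂y = -30y(y - 2)(y + 1)(y + 3) = 0 at y ∈ {-3, -1, 0, 2}.
The Hessian is diagonal: diag(F_xx, F_yy). Second derivatives: F_xx(4)=-2; F_yy(-3)=900, F_yy(-1)=-180, F_yy(0)=180, F_yy(2)=-900.
Local maxima occur where both diagonal entries negative: (4, -1), (4, 2). Count: 2.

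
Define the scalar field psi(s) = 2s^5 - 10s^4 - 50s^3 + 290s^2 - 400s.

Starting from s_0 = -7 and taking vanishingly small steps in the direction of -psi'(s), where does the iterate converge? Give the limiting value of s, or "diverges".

diverges

psi'(s) = 10(s - 5)(s - 2)(s - 1)(s + 4), so psi'(-7) = 25920.
Gradient descent moves in the -psi' direction, i.e. s is decreasing.
There is no critical point below s=-7, and psi' keeps the same sign, so the iterate runs off to −∞.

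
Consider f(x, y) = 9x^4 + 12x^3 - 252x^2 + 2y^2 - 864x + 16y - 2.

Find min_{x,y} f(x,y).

f(x,y) separates as P(x) + Q(y) − 2, so its minimum is min P + min Q − 2.
P'(x) = 36(x - 4)(x + 2)(x + 3) vanishes at x ∈ {-3, -2, 4}; Q'(y) = 4y + 16 vanishes at y ∈ {-4}.
Local minima of P (where P''>0): P(-3)=729, P(4)=-4416. Local minima of Q: Q(-4)=-32.
So the global minimum of f is P(4) + Q(-4) − 2 = -4416 − 32 − 2 = -4450, attained at (4, -4).

-4450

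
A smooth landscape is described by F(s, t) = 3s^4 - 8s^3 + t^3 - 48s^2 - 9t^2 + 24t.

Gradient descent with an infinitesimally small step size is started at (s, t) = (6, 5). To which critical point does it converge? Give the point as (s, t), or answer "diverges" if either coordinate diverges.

(4, 4)

F is separable, so gradient descent decouples: s follows -∂F/∂s, t follows -∂F/∂t.
∂F/∂s = 12s(s - 4)(s + 2); at s=6 this is 1152, so s decreases.
∂F/∂t = 3(t - 4)(t - 2); at t=5 this is 9, so t decreases.
s converges to its nearest critical value 4 (a local min of the s-part); t converges to 4. The iterate converges to (4, 4).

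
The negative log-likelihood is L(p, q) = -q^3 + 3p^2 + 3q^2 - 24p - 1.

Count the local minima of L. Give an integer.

L separates as a function of p plus a function of q, so ∇L=0 decouples.
∂L/∂p = 6(p - 4) = 0 at p ∈ {4}; ∂L/∂q = -3q(q - 2) = 0 at q ∈ {0, 2}.
The Hessian is diagonal: diag(L_pp, L_qq). Second derivatives: L_pp(4)=6; L_qq(0)=6, L_qq(2)=-6.
Local minima occur where both diagonal entries positive: (4, 0). Count: 1.

1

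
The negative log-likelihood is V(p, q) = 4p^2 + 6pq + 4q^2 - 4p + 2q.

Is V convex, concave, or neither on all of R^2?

convex

V is quadratic, so its Hessian is the constant matrix H = [[8, 6], [6, 8]].
det(H) = 28, tr(H) = 16.
det(H) > 0 and tr(H) > 0, so H is positive definite everywhere: convex.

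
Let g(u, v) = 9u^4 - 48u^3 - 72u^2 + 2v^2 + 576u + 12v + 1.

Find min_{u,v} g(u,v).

g(u,v) separates as P(u) + Q(v) + 1, so its minimum is min P + min Q + 1.
P'(u) = 36(u - 4)(u - 2)(u + 2) vanishes at u ∈ {-2, 2, 4}; Q'(v) = 4v + 12 vanishes at v ∈ {-3}.
Local minima of P (where P''>0): P(-2)=-912, P(4)=384. Local minima of Q: Q(-3)=-18.
So the global minimum of g is P(-2) + Q(-3) + 1 = -912 − 18 + 1 = -929, attained at (-2, -3).

-929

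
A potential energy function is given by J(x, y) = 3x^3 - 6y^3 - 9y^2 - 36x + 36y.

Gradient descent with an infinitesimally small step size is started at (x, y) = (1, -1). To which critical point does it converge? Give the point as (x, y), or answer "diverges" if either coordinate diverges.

J is separable, so gradient descent decouples: x follows -∂J/∂x, y follows -∂J/∂y.
∂J/∂x = 9(x - 2)(x + 2); at x=1 this is -27, so x increases.
∂J/∂y = -18(y - 1)(y + 2); at y=-1 this is 36, so y decreases.
x converges to its nearest critical value 2 (a local min of the x-part); y converges to -2. The iterate converges to (2, -2).

(2, -2)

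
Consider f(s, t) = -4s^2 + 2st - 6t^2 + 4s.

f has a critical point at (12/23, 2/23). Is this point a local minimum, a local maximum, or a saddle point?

local maximum

The Hessian of f is constant: H = [[-8, 2], [2, -12]].
det(H) = (-8)·(-12) − 2² = 92.
det(H) > 0 and tr(H) = -20 < 0, so H is negative definite and the point is a local maximum.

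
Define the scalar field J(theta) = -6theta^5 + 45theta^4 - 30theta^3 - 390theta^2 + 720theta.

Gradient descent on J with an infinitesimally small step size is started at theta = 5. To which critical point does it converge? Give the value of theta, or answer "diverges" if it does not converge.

diverges

J'(theta) = -30(theta - 4)(theta - 3)(theta - 1)(theta + 2), so J'(5) = -1680.
Gradient descent moves in the -J' direction, i.e. theta is increasing.
There is no critical point above theta=5, and J' keeps the same sign, so the iterate runs off to +∞.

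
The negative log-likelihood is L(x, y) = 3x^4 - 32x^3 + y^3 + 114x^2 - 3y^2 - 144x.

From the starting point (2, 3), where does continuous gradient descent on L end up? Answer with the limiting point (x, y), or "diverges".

L is separable, so gradient descent decouples: x follows -∂L/∂x, y follows -∂L/∂y.
∂L/∂x = 12(x - 4)(x - 3)(x - 1); at x=2 this is 24, so x decreases.
∂L/∂y = 3y(y - 2); at y=3 this is 9, so y decreases.
x converges to its nearest critical value 1 (a local min of the x-part); y converges to 2. The iterate converges to (1, 2).

(1, 2)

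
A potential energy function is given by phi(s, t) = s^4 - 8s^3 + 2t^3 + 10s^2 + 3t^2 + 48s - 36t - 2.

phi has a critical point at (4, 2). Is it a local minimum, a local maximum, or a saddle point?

The mixed partial ∂²phi/∂s∂t is 0, so the Hessian at any point is diag(phi_ss, phi_tt) = diag(4(3s^2 - 12s + 5), 6(2t + 1)).
At (4, 2): H = diag(20, 30).
Both eigenvalues are positive, so H is positive definite: a local minimum.

local minimum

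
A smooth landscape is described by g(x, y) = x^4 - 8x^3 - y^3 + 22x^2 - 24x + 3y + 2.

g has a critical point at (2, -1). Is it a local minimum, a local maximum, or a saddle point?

The mixed partial ∂²g/∂x∂y is 0, so the Hessian at any point is diag(g_xx, g_yy) = diag(4(3x^2 - 12x + 11), -6y).
At (2, -1): H = diag(-4, 6).
The eigenvalues have opposite signs, so H is indefinite: a saddle point.

saddle point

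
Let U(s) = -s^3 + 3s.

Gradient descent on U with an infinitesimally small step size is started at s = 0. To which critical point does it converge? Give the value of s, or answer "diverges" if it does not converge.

U'(s) = -3(s - 1)(s + 1), so U'(0) = 3.
Gradient descent moves in the -U' direction, i.e. s is decreasing.
The nearest critical point in that direction is s = -1, where U'' = 6 > 0 (a local minimum). The iterate converges there.

-1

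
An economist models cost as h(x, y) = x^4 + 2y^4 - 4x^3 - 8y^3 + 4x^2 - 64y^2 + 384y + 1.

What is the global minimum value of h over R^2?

-1535

h(x,y) separates as P(x) + Q(y) + 1, so its minimum is min P + min Q + 1.
P'(x) = 4x(x - 2)(x - 1) vanishes at x ∈ {0, 1, 2}; Q'(y) = 8(y - 4)(y - 3)(y + 4) vanishes at y ∈ {-4, 3, 4}.
Local minima of P (where P''>0): P(0)=0, P(2)=0. Local minima of Q: Q(-4)=-1536, Q(4)=512.
So the global minimum of h is P(0) + Q(-4) + 1 = 0 − 1536 + 1 = -1535, attained at (0, -4).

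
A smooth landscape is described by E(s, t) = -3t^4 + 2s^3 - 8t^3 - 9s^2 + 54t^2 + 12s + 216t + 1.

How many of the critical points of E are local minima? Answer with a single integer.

1

E separates as a function of s plus a function of t, so ∇E=0 decouples.
∂E/∂s = 6(s - 2)(s - 1) = 0 at s ∈ {1, 2}; ∂E/∂t = -12(t - 3)(t + 2)(t + 3) = 0 at t ∈ {-3, -2, 3}.
The Hessian is diagonal: diag(E_ss, E_tt). Second derivatives: E_ss(1)=-6, E_ss(2)=6; E_tt(-3)=-72, E_tt(-2)=60, E_tt(3)=-360.
Local minima occur where both diagonal entries positive: (2, -2). Count: 1.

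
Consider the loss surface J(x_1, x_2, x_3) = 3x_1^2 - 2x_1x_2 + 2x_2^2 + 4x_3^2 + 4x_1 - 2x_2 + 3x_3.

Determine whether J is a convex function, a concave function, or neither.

convex

J is quadratic, so its Hessian is the constant matrix H = [[6, -2, 0], [-2, 4, 0], [0, 0, 8]].
Leading principal minors: 6, 20, 160.
All positive ⇒ H ≻ 0 ⇒ convex.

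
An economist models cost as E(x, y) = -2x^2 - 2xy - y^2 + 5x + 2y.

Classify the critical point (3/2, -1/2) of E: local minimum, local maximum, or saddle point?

The Hessian of E is constant: H = [[-4, -2], [-2, -2]].
det(H) = (-4)·(-2) − (-2)² = 4.
det(H) > 0 and tr(H) = -6 < 0, so H is negative definite and the point is a local maximum.

local maximum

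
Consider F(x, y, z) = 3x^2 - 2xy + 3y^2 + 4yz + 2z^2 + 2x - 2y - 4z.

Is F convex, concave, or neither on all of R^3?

convex

F is quadratic, so its Hessian is the constant matrix H = [[6, -2, 0], [-2, 6, 4], [0, 4, 4]].
Leading principal minors: 6, 32, 32.
All positive ⇒ H ≻ 0 ⇒ convex.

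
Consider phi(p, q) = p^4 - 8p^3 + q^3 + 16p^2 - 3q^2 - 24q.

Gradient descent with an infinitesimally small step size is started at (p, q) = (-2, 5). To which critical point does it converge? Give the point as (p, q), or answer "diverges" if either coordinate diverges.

(0, 4)

phi is separable, so gradient descent decouples: p follows -∂phi/∂p, q follows -∂phi/∂q.
∂phi/∂p = 4p(p - 4)(p - 2); at p=-2 this is -192, so p increases.
∂phi/∂q = 3(q - 4)(q + 2); at q=5 this is 21, so q decreases.
p converges to its nearest critical value 0 (a local min of the p-part); q converges to 4. The iterate converges to (0, 4).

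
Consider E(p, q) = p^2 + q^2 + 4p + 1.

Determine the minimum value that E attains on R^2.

-3

E(p,q) separates as A(p) + B(q) + 1, so its minimum is min A + min B + 1.
A'(p) = 2p + 4 vanishes at p ∈ {-2}; B'(q) = 2q vanishes at q ∈ {0}.
Local minima of A (where A''>0): A(-2)=-4. Local minima of B: B(0)=0.
So the global minimum of E is A(-2) + B(0) + 1 = -4 + 0 + 1 = -3, attained at (-2, 0).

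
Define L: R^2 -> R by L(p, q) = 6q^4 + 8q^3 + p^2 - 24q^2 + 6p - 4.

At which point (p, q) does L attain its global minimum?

L(p,q) separates as A(p) + B(q) − 4, so its minimum is min A + min B − 4.
A'(p) = 2p + 6 vanishes at p ∈ {-3}; B'(q) = 24q(q - 1)(q + 2) vanishes at q ∈ {-2, 0, 1}.
Local minima of A (where A''>0): A(-3)=-9. Local minima of B: B(-2)=-64, B(1)=-10.
So the global minimum of L is A(-3) + B(-2) − 4 = -9 − 64 − 4 = -77, attained at (-3, -2).

(-3, -2)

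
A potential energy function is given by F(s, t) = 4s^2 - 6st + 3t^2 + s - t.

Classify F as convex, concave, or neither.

F is quadratic, so its Hessian is the constant matrix H = [[8, -6], [-6, 6]].
det(H) = 12, tr(H) = 14.
det(H) > 0 and tr(H) > 0, so H is positive definite everywhere: convex.

convex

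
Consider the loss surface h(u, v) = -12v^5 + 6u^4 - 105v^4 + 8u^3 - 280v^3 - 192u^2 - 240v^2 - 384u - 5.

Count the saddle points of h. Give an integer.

h separates as a function of u plus a function of v, so ∇h=0 decouples.
∂h/∂u = 24(u - 4)(u + 1)(u + 4) = 0 at u ∈ {-4, -1, 4}; ∂h/∂v = -60v(v + 1)(v + 2)(v + 4) = 0 at v ∈ {-4, -2, -1, 0}.
The Hessian is diagonal: diag(h_uu, h_vv). Second derivatives: h_uu(-4)=576, h_uu(-1)=-360, h_uu(4)=960; h_vv(-4)=1440, h_vv(-2)=-240, h_vv(-1)=180, h_vv(0)=-480.
Saddle points occur where the two diagonal entries have opposite signs: (-4, -2), (-4, 0), (-1, -4), (-1, -1), (4, -2), (4, 0). Count: 6.

6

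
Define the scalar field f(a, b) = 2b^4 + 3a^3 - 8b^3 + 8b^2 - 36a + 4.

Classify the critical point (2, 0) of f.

The mixed partial ∂²f/∂a∂b is 0, so the Hessian at any point is diag(f_aa, f_bb) = diag(18a, 8(3b^2 - 6b + 2)).
At (2, 0): H = diag(36, 16).
Both eigenvalues are positive, so H is positive definite: a local minimum.

local minimum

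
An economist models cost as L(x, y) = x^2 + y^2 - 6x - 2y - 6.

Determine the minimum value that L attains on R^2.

-16

L(x,y) separates as P(x) + Q(y) − 6, so its minimum is min P + min Q − 6.
P'(x) = 2x - 6 vanishes at x ∈ {3}; Q'(y) = 2y - 2 vanishes at y ∈ {1}.
Local minima of P (where P''>0): P(3)=-9. Local minima of Q: Q(1)=-1.
So the global minimum of L is P(3) + Q(1) − 6 = -9 − 1 − 6 = -16, attained at (3, 1).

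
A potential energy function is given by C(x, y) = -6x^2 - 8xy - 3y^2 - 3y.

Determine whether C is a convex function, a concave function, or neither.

C is quadratic, so its Hessian is the constant matrix H = [[-12, -8], [-8, -6]].
det(H) = 8, tr(H) = -18.
det(H) > 0 and tr(H) < 0, so H is negative definite everywhere: concave.

concave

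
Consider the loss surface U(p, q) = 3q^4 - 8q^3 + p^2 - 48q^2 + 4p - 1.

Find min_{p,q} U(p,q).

U(p,q) separates as A(p) + B(q) − 1, so its minimum is min A + min B − 1.
A'(p) = 2p + 4 vanishes at p ∈ {-2}; B'(q) = 12q(q - 4)(q + 2) vanishes at q ∈ {-2, 0, 4}.
Local minima of A (where A''>0): A(-2)=-4. Local minima of B: B(-2)=-80, B(4)=-512.
So the global minimum of U is A(-2) + B(4) − 1 = -4 − 512 − 1 = -517, attained at (-2, 4).

-517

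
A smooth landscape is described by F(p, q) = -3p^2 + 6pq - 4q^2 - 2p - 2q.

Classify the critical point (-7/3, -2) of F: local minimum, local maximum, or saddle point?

The Hessian of F is constant: H = [[-6, 6], [6, -8]].
det(H) = (-6)·(-8) − 6² = 12.
det(H) > 0 and tr(H) = -14 < 0, so H is negative definite and the point is a local maximum.

local maximum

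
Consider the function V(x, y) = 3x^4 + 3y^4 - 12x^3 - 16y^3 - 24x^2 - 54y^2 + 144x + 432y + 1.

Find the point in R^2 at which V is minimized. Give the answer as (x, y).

(-2, -3)

V(x,y) separates as P(x) + Q(y) + 1, so its minimum is min P + min Q + 1.
P'(x) = 12(x - 3)(x - 2)(x + 2) vanishes at x ∈ {-2, 2, 3}; Q'(y) = 12(y - 4)(y - 3)(y + 3) vanishes at y ∈ {-3, 3, 4}.
Local minima of P (where P''>0): P(-2)=-240, P(3)=135. Local minima of Q: Q(-3)=-1107, Q(4)=608.
So the global minimum of V is P(-2) + Q(-3) + 1 = -240 − 1107 + 1 = -1346, attained at (-2, -3).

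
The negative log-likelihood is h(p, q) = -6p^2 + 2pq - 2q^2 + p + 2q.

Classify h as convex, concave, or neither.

h is quadratic, so its Hessian is the constant matrix H = [[-12, 2], [2, -4]].
det(H) = 44, tr(H) = -16.
det(H) > 0 and tr(H) < 0, so H is negative definite everywhere: concave.

concave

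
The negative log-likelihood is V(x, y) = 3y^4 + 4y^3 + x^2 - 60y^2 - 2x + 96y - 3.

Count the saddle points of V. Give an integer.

1

V separates as a function of x plus a function of y, so ∇V=0 decouples.
∂V/∂x = 2(x - 1) = 0 at x ∈ {1}; ∂V/∂y = 12(y - 2)(y - 1)(y + 4) = 0 at y ∈ {-4, 1, 2}.
The Hessian is diagonal: diag(V_xx, V_yy). Second derivatives: V_xx(1)=2; V_yy(-4)=360, V_yy(1)=-60, V_yy(2)=72.
Saddle points occur where the two diagonal entries have opposite signs: (1, 1). Count: 1.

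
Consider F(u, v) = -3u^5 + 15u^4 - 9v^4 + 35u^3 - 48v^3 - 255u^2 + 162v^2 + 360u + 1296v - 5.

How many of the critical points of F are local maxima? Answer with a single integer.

F separates as a function of u plus a function of v, so ∇F=0 decouples.
∂F/∂u = -15(u - 4)(u - 2)(u - 1)(u + 3) = 0 at u ∈ {-3, 1, 2, 4}; ∂F/∂v = -36(v - 3)(v + 3)(v + 4) = 0 at v ∈ {-4, -3, 3}.
The Hessian is diagonal: diag(F_uu, F_vv). Second derivatives: F_uu(-3)=2100, F_uu(1)=-180, F_uu(2)=150, F_uu(4)=-630; F_vv(-4)=-252, F_vv(-3)=216, F_vv(3)=-1512.
Local maxima occur where both diagonal entries negative: (1, -4), (1, 3), (4, -4), (4, 3). Count: 4.

4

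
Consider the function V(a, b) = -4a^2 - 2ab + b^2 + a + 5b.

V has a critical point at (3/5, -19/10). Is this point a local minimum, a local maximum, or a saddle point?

The Hessian of V is constant: H = [[-8, -2], [-2, 2]].
det(H) = (-8)·2 − (-2)² = -20.
Since det(H) < 0, H is indefinite and the critical point is a saddle point.

saddle point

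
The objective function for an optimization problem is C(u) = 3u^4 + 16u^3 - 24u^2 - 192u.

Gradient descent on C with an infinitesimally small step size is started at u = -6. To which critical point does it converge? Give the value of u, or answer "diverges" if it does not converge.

C'(u) = 12(u - 2)(u + 2)(u + 4), so C'(-6) = -768.
Gradient descent moves in the -C' direction, i.e. u is increasing.
The nearest critical point in that direction is u = -4, where C'' = 144 > 0 (a local minimum). The iterate converges there.

-4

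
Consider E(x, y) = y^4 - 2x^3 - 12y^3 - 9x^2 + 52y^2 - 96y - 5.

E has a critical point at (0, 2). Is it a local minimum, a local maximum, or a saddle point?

saddle point

The mixed partial ∂²E/∂x∂y is 0, so the Hessian at any point is diag(E_xx, E_yy) = diag(-6(2x + 3), 4(3y^2 - 18y + 26)).
At (0, 2): H = diag(-18, 8).
The eigenvalues have opposite signs, so H is indefinite: a saddle point.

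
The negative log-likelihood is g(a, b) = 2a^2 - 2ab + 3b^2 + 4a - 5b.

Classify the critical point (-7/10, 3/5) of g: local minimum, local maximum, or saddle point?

The Hessian of g is constant: H = [[4, -2], [-2, 6]].
det(H) = 4·6 − (-2)² = 20.
det(H) > 0 and tr(H) = 10 > 0, so H is positive definite and the point is a local minimum.

local minimum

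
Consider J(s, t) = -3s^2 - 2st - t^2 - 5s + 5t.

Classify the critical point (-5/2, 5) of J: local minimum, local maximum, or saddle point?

The Hessian of J is constant: H = [[-6, -2], [-2, -2]].
det(H) = (-6)·(-2) − (-2)² = 8.
det(H) > 0 and tr(H) = -8 < 0, so H is negative definite and the point is a local maximum.

local maximum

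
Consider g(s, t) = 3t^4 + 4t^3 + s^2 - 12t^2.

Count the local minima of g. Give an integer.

g separates as a function of s plus a function of t, so ∇g=0 decouples.
∂g/∂s = 2s = 0 at s ∈ {0}; ∂g/∂t = 12t(t - 1)(t + 2) = 0 at t ∈ {-2, 0, 1}.
The Hessian is diagonal: diag(g_ss, g_tt). Second derivatives: g_ss(0)=2; g_tt(-2)=72, g_tt(0)=-24, g_tt(1)=36.
Local minima occur where both diagonal entries positive: (0, -2), (0, 1). Count: 2.

2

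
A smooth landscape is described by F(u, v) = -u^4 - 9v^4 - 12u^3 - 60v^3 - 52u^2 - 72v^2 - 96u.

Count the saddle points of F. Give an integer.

F separates as a function of u plus a function of v, so ∇F=0 decouples.
∂F/∂u = -4(u + 2)(u + 3)(u + 4) = 0 at u ∈ {-4, -3, -2}; ∂F/∂v = -36v(v + 1)(v + 4) = 0 at v ∈ {-4, -1, 0}.
The Hessian is diagonal: diag(F_uu, F_vv). Second derivatives: F_uu(-4)=-8, F_uu(-3)=4, F_uu(-2)=-8; F_vv(-4)=-432, F_vv(-1)=108, F_vv(0)=-144.
Saddle points occur where the two diagonal entries have opposite signs: (-4, -1), (-3, -4), (-3, 0), (-2, -1). Count: 4.

4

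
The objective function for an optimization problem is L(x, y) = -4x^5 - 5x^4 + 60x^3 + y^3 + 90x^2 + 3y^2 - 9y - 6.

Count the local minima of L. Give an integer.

L separates as a function of x plus a function of y, so ∇L=0 decouples.
∂L/∂x = -20x(x - 3)(x + 1)(x + 3) = 0 at x ∈ {-3, -1, 0, 3}; ∂L/∂y = 3(y - 1)(y + 3) = 0 at y ∈ {-3, 1}.
The Hessian is diagonal: diag(L_xx, L_yy). Second derivatives: L_xx(-3)=720, L_xx(-1)=-160, L_xx(0)=180, L_xx(3)=-1440; L_yy(-3)=-12, L_yy(1)=12.
Local minima occur where both diagonal entries positive: (-3, 1), (0, 1). Count: 2.

2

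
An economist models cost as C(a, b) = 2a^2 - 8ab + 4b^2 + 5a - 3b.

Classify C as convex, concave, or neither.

neither

C is quadratic, so its Hessian is the constant matrix H = [[4, -8], [-8, 8]].
det(H) = -32, tr(H) = 12.
det(H) < 0, so H is indefinite: neither convex nor concave.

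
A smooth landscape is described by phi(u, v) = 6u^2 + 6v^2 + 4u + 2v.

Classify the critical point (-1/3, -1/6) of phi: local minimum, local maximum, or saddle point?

The Hessian of phi is constant: H = [[12, 0], [0, 12]].
det(H) = 12·12 − 0² = 144.
det(H) > 0 and tr(H) = 24 > 0, so H is positive definite and the point is a local minimum.

local minimum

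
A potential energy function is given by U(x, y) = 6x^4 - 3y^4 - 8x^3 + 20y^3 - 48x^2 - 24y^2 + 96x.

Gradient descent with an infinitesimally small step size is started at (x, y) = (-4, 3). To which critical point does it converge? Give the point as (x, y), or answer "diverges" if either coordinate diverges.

U is separable, so gradient descent decouples: x follows -∂U/∂x, y follows -∂U/∂y.
∂U/∂x = 24(x - 2)(x - 1)(x + 2); at x=-4 this is -1440, so x increases.
∂U/∂y = -12y(y - 4)(y - 1); at y=3 this is 72, so y decreases.
x converges to its nearest critical value -2 (a local min of the x-part); y converges to 1. The iterate converges to (-2, 1).

(-2, 1)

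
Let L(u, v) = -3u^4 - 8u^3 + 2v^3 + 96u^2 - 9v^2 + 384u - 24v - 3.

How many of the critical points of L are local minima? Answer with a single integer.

1

L separates as a function of u plus a function of v, so ∇L=0 decouples.
∂L/∂u = -12(u - 4)(u + 2)(u + 4) = 0 at u ∈ {-4, -2, 4}; ∂L/∂v = 6(v - 4)(v + 1) = 0 at v ∈ {-1, 4}.
The Hessian is diagonal: diag(L_uu, L_vv). Second derivatives: L_uu(-4)=-192, L_uu(-2)=144, L_uu(4)=-576; L_vv(-1)=-30, L_vv(4)=30.
Local minima occur where both diagonal entries positive: (-2, 4). Count: 1.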